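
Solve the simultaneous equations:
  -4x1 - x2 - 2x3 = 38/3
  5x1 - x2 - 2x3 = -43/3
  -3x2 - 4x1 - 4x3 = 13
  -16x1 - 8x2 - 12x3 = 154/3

x1 = -3, x2 = 1/3, x3 = -1/2

Row-reduce the augmented matrix:
R1 ← R1 / (-4).
R2 ← R2 − 5·R1.
R3 ← R3 + 4·R1.
R4 ← R4 + 16·R1.
R2 ← R2 / (-9/4).
R1 ← R1 − 1/4·R2.
R3 ← R3 + 2·R2.
R4 ← R4 + 4·R2.
R3 ← R3 / (2).
R2 ← R2 − 2·R3.
R4 ← R4 − 4·R3.
R4 reduces to 0 = 0, so the extra equation is consistent.
Reading off the reduced rows gives x1 = -3, x2 = 1/3, x3 = -1/2.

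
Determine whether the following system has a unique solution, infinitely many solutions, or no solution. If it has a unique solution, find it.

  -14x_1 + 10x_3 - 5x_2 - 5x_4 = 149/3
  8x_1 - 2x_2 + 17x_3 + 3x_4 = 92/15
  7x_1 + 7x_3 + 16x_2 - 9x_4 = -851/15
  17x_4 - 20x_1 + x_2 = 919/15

Row-reduce the augmented matrix:
R1 ← R1 / (-14).
R2 ← R2 − 8·R1.
R3 ← R3 − 7·R1.
R4 ← R4 + 20·R1.
R2 ← R2 / (-34/7).
R1 ← R1 − 5/14·R2.
R3 ← R3 − 27/2·R2.
R4 ← R4 − 57/7·R2.
R3 ← R3 / (5109/68).
R1 ← R1 − 65/68·R3.
R2 ← R2 + 159/34·R3.
R4 ← R4 − 809/34·R3.
R4 ← R4 / (142534/5109).
R1 ← R1 − 200/393·R4.
R2 ← R2 + 1227/1703·R4.
R3 ← R3 + 755/5109·R4.
Reading off the reduced rows gives x_1 = -7/3, x_2 = -12/5, x_3 = 1, x_4 = 1.

x_1 = -7/3, x_2 = -12/5, x_3 = 1, x_4 = 1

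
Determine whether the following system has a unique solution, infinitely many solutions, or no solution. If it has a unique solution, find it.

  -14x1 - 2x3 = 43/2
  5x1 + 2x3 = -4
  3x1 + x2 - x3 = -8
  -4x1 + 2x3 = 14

Row-reduce:
R1 ← R1 / (-14).
R2 ← R2 − 5·R1.
R3 ← R3 − 3·R1.
R4 ← R4 + 4·R1.
Swap R2 and R3.
R3 ← R3 / (9/7).
R1 ← R1 − 1/7·R3.
R2 ← R2 + 10/7·R3.
R4 ← R4 − 18/7·R3.
Row 4 reduces to 0 = 1/2, a contradiction. The system is inconsistent.

no solution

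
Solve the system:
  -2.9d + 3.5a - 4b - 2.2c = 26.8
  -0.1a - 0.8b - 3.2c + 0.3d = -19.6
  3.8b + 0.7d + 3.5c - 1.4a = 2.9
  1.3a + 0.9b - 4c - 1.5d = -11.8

a = 5, b = -2, c = 6, d = -5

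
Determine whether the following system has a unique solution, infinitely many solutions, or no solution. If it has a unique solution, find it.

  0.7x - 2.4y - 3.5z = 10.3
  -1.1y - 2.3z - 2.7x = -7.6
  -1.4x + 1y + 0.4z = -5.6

Row-reduce the augmented matrix:
R1 ← R1 / (7/10).
R2 ← R2 + 27/10·R1.
R3 ← R3 + 7/5·R1.
R2 ← R2 / (-145/14).
R1 ← R1 + 24/7·R2.
R3 ← R3 + 19/5·R2.
R3 ← R3 / (-2911/3625).
R1 ← R1 − 167/725·R3.
R2 ← R2 − 1106/725·R3.
Reading off the reduced rows gives x = 5, y = 3, z = -4.

x = 5, y = 3, z = -4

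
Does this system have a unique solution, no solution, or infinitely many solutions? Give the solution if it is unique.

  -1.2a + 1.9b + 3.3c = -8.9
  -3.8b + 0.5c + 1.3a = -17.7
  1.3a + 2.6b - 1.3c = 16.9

Row-reduce the augmented matrix:
R1 ← R1 / (-6/5).
R2 ← R2 − 13/10·R1.
R3 ← R3 − 13/10·R1.
R2 ← R2 / (-209/120).
R1 ← R1 + 19/12·R2.
R3 ← R3 − 559/120·R2.
R3 ← R3 / (13767/1045).
R1 ← R1 + 71/11·R3.
R2 ← R2 + 489/209·R3.
Reading off the reduced rows gives a = 0, b = 4, c = -5.

a = 0, b = 4, c = -5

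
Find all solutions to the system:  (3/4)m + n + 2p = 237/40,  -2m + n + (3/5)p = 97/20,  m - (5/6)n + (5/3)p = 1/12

Row-reduce the augmented matrix:
R1 ← R1 / (3/4).
R2 ← R2 + 2·R1.
R3 ← R3 − 1·R1.
R2 ← R2 / (11/3).
R1 ← R1 − 4/3·R2.
R3 ← R3 + 13/6·R2.
R3 ← R3 / (827/330).
R1 ← R1 − 28/55·R3.
R2 ← R2 − 89/55·R3.
Reading off the reduced rows gives m = -1/2, n = 14/5, p = 7/4.

m = -1/2, n = 14/5, p = 7/4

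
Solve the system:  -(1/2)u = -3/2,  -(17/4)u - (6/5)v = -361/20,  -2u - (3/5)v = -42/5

no solution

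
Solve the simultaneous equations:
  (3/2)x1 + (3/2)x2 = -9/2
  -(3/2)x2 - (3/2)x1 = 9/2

Row-reduce:
R1 ← R1 / (3/2).
R2 ← R2 + 3/2·R1.
Rank is 1 with 2 unknowns, leaving x2 free.

infinitely many solutions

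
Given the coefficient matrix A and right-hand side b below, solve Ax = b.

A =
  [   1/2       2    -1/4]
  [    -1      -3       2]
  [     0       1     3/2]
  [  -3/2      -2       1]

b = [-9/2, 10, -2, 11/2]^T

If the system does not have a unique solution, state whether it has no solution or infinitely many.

no solution

Row-reduce:
R1 ← R1 / (1/2).
R2 ← R2 + 1·R1.
R4 ← R4 + 3/2·R1.
R1 ← R1 − 4·R2.
R3 ← R3 − 1·R2.
R4 ← R4 − 4·R2.
Swap R3 and R4.
R3 ← R3 / (-23/4).
R1 ← R1 + 13/2·R3.
R2 ← R2 − 3/2·R3.
Row 4 reduces to 0 = -3, a contradiction. The system is inconsistent.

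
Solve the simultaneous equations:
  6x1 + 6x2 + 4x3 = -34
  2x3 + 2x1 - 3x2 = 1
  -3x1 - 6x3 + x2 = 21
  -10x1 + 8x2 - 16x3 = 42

Row-reduce:
R1 ← R1 / (6).
R2 ← R2 − 2·R1.
R3 ← R3 + 3·R1.
R4 ← R4 + 10·R1.
R2 ← R2 / (-5).
R1 ← R1 − 1·R2.
R3 ← R3 − 4·R2.
R4 ← R4 − 18·R2.
R3 ← R3 / (-52/15).
R1 ← R1 − 4/5·R3.
R2 ← R2 + 2/15·R3.
R4 ← R4 + 104/15·R3.
Row 4 reduces to 0 = 2, a contradiction. The system is inconsistent.

no solution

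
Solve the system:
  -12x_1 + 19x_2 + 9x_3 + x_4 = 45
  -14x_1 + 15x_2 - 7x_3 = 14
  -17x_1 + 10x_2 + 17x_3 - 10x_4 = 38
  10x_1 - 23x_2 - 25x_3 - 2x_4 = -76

Row-reduce:
R1 ← R1 / (-12).
R2 ← R2 + 14·R1.
R3 ← R3 + 17·R1.
R4 ← R4 − 10·R1.
R2 ← R2 / (-43/6).
R1 ← R1 + 19/12·R2.
R3 ← R3 + 203/12·R2.
R4 ← R4 + 43/6·R2.
R3 ← R3 / (1959/43).
R1 ← R1 − 134/43·R3.
R2 ← R2 − 105/43·R3.
Rank is 3 with 4 unknowns, leaving x_4 free.

infinitely many solutions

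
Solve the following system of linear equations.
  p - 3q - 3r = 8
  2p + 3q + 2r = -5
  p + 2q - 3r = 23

p = -1, q = 3, r = -6

Row-reduce the augmented matrix:
R2 ← R2 − 2·R1.
R3 ← R3 − 1·R1.
R2 ← R2 / (9).
R1 ← R1 + 3·R2.
R3 ← R3 − 5·R2.
R3 ← R3 / (-40/9).
R1 ← R1 + 1/3·R3.
R2 ← R2 − 8/9·R3.
Reading off the reduced rows gives p = -1, q = 3, r = -6.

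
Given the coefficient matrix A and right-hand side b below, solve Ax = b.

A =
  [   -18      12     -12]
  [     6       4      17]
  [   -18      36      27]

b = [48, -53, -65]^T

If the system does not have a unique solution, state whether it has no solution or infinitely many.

Row-reduce:
R1 ← R1 / (-18).
R2 ← R2 − 6·R1.
R3 ← R3 + 18·R1.
R2 ← R2 / (8).
R1 ← R1 + 2/3·R2.
R3 ← R3 − 24·R2.
Row 3 reduces to 0 = -2, a contradiction. The system is inconsistent.

no solution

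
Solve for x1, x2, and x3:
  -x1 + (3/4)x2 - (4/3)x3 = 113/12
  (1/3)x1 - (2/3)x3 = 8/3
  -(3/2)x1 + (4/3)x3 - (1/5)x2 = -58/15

Row-reduce the augmented matrix:
R1 ← R1 / (-1).
R2 ← R2 − 1/3·R1.
R3 ← R3 + 3/2·R1.
R2 ← R2 / (1/4).
R1 ← R1 + 3/4·R2.
R3 ← R3 + 53/40·R2.
R3 ← R3 / (-23/9).
R1 ← R1 + 2·R3.
R2 ← R2 + 40/9·R3.
Reading off the reduced rows gives x1 = -2, x2 = 1, x3 = -5.

x1 = -2, x2 = 1, x3 = -5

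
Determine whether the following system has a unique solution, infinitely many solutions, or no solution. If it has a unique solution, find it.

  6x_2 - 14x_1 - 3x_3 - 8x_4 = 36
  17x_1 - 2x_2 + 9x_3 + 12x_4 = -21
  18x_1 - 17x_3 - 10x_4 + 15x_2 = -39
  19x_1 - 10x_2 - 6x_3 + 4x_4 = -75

Row-reduce the augmented matrix:
R1 ← R1 / (-14).
R2 ← R2 − 17·R1.
R3 ← R3 − 18·R1.
R4 ← R4 − 19·R1.
R2 ← R2 / (37/7).
R1 ← R1 + 3/7·R2.
R3 ← R3 − 159/7·R2.
R4 ← R4 + 13/7·R2.
R3 ← R3 / (-3247/74).
R1 ← R1 − 24/37·R3.
R2 ← R2 − 75/74·R3.
R4 ← R4 + 303/37·R3.
R4 ← R4 / (-1412/3247).
R1 ← R1 − 1012/3247·R4.
R2 ← R2 + 854/3247·R4.
R3 ← R3 − 2228/3247·R4.
Reading off the reduced rows gives x_1 = -3, x_2 = 3, x_3 = 0, x_4 = 3.

x_1 = -3, x_2 = 3, x_3 = 0, x_4 = 3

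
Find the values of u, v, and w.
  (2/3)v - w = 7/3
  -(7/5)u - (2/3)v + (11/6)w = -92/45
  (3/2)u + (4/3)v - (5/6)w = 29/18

u = -1, v = 3/2, w = -4/3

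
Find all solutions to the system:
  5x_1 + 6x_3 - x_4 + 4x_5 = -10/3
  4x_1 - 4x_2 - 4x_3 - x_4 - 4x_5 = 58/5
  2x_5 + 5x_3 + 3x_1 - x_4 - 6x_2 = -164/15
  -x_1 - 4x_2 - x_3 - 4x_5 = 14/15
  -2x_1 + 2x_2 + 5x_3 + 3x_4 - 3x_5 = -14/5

x_1 = 4/3, x_2 = 8/5, x_3 = -2/3, x_4 = -2, x_5 = -2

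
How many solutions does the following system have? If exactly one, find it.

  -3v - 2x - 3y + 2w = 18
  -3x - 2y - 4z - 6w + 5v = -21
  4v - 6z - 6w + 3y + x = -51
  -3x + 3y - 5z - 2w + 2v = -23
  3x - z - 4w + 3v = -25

Row-reduce the augmented matrix:
R1 ← R1 / (-2).
R2 ← R2 + 3·R1.
R3 ← R3 − 1·R1.
R4 ← R4 + 3·R1.
R5 ← R5 − 3·R1.
R2 ← R2 / (5/2).
R1 ← R1 − 3/2·R2.
R3 ← R3 − 3/2·R2.
R4 ← R4 − 15/2·R2.
R5 ← R5 + 9/2·R2.
R3 ← R3 / (-18/5).
R1 ← R1 − 12/5·R3.
R2 ← R2 + 8/5·R3.
R4 ← R4 − 7·R3.
R5 ← R5 + 41/5·R3.
R4 ← R4 / (205/9).
R1 ← R1 − 14/3·R4.
R2 ← R2 + 34/9·R4.
R3 ← R3 + 1/9·R4.
R5 ← R5 + 163/9·R4.
R5 ← R5 / (92/205).
R1 ← R1 + 113/205·R5.
R2 ← R2 − 111/205·R5.
R3 ← R3 − 154/205·R5.
R4 ← R4 + 254/205·R5.
Reading off the reduced rows gives x = -3, y = -2, z = 4, w = 3, v = 0.

x = -3, y = -2, z = 4, w = 3, v = 0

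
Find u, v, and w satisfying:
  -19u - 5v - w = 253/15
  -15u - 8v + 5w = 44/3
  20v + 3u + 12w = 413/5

Row-reduce the augmented matrix:
R1 ← R1 / (-19).
R2 ← R2 + 15·R1.
R3 ← R3 − 3·R1.
R2 ← R2 / (-77/19).
R1 ← R1 − 5/19·R2.
R3 ← R3 − 365/19·R2.
R3 ← R3 / (275/7).
R1 ← R1 − 3/7·R3.
R2 ← R2 + 10/7·R3.
Reading off the reduced rows gives u = -9/5, v = 3, w = 7/3.

u = -9/5, v = 3, w = 7/3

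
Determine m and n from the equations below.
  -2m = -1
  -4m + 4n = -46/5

m = 1/2, n = -9/5

Row-reduce the augmented matrix:
R1 ← R1 / (-2).
R2 ← R2 + 4·R1.
R2 ← R2 / (4).
Reading off the reduced rows gives m = 1/2, n = -9/5.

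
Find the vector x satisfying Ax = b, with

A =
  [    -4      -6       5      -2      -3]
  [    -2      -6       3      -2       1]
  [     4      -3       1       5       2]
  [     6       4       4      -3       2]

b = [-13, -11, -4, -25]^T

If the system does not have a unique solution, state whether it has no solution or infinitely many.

infinitely many solutions

Row-reduce:
R1 ← R1 / (-4).
R2 ← R2 + 2·R1.
R3 ← R3 − 4·R1.
R4 ← R4 − 6·R1.
R2 ← R2 / (-3).
R1 ← R1 − 3/2·R2.
R3 ← R3 + 9·R2.
R4 ← R4 + 5·R2.
R3 ← R3 / (9/2).
R1 ← R1 + 1·R3.
R2 ← R2 + 1/6·R3.
R4 ← R4 − 32/3·R3.
R4 ← R4 / (-167/9).
R1 ← R1 − 4/3·R4.
R2 ← R2 − 5/9·R4.
R3 ← R3 − 4/3·R4.
Rank is 4 with 5 unknowns, leaving x_5 free.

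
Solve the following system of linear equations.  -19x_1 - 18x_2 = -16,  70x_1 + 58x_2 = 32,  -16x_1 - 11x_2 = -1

Row-reduce:
R1 ← R1 / (-19).
R2 ← R2 − 70·R1.
R3 ← R3 + 16·R1.
R2 ← R2 / (-158/19).
R1 ← R1 − 18/19·R2.
R3 ← R3 − 79/19·R2.
Row 3 reduces to 0 = -1, a contradiction. The system is inconsistent.

no solution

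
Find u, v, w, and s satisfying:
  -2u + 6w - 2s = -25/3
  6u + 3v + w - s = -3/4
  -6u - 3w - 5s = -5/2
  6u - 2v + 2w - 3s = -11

Row-reduce the augmented matrix:
R1 ← R1 / (-2).
R2 ← R2 − 6·R1.
R3 ← R3 + 6·R1.
R4 ← R4 − 6·R1.
R2 ← R2 / (3).
R4 ← R4 + 2·R2.
R3 ← R3 / (-21).
R1 ← R1 + 3·R3.
R2 ← R2 − 19/3·R3.
R4 ← R4 − 98/3·R3.
R4 ← R4 / (-109/9).
R1 ← R1 − 6/7·R4.
R2 ← R2 + 128/63·R4.
R3 ← R3 + 1/21·R4.
Reading off the reduced rows gives u = -1/3, v = 5/4, w = -1, s = 3/2.

u = -1/3, v = 5/4, w = -1, s = 3/2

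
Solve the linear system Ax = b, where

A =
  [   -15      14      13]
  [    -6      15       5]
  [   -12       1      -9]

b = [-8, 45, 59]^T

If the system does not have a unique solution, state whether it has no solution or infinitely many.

x_1 = 0, x_2 = 5, x_3 = -6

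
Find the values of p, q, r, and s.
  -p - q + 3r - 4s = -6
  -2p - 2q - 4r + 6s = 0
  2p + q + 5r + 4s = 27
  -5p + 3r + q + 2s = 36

Row-reduce the augmented matrix:
R1 ← R1 / (-1).
R2 ← R2 + 2·R1.
R3 ← R3 − 2·R1.
R4 ← R4 + 5·R1.
Swap R2 and R3.
R2 ← R2 / (-1).
R1 ← R1 − 1·R2.
R4 ← R4 − 6·R2.
R3 ← R3 / (-10).
R1 ← R1 − 8·R3.
R2 ← R2 + 11·R3.
R4 ← R4 − 54·R3.
R4 ← R4 / (368/5).
R1 ← R1 − 56/5·R4.
R2 ← R2 + 57/5·R4.
R3 ← R3 + 7/5·R4.
Reading off the reduced rows gives p = -3, q = 6, r = 3, s = 3.

p = -3, q = 6, r = 3, s = 3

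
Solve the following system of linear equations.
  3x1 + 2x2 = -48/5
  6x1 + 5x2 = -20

Row-reduce the augmented matrix:
R1 ← R1 / (3).
R2 ← R2 − 6·R1.
R1 ← R1 − 2/3·R2.
Reading off the reduced rows gives x1 = -8/3, x2 = -4/5.

x1 = -8/3, x2 = -4/5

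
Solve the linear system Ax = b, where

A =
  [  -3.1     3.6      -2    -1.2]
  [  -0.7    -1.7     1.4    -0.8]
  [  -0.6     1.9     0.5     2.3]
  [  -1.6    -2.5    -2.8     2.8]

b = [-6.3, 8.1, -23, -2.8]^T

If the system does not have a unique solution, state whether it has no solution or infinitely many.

x_1 = 1, x_2 = -4, x_3 = -2, x_4 = -6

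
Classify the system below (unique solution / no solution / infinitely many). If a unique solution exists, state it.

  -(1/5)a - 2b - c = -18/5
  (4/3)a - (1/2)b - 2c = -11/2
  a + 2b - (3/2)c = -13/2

a = 3, b = -1, c = 5

Row-reduce the augmented matrix:
R1 ← R1 / (-1/5).
R2 ← R2 − 4/3·R1.
R3 ← R3 − 1·R1.
R2 ← R2 / (-83/6).
R1 ← R1 − 10·R2.
R3 ← R3 + 8·R2.
R3 ← R3 / (-247/166).
R1 ← R1 + 105/83·R3.
R2 ← R2 − 52/83·R3.
Reading off the reduced rows gives a = 3, b = -1, c = 5.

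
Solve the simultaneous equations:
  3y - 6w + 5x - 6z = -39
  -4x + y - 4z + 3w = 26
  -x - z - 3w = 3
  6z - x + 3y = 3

Row-reduce the augmented matrix:
R1 ← R1 / (5).
R2 ← R2 + 4·R1.
R3 ← R3 + 1·R1.
R4 ← R4 + 1·R1.
R2 ← R2 / (17/5).
R1 ← R1 − 3/5·R2.
R3 ← R3 − 3/5·R2.
R4 ← R4 − 18/5·R2.
R3 ← R3 / (-11/17).
R1 ← R1 − 6/17·R3.
R2 ← R2 + 44/17·R3.
R4 ← R4 − 240/17·R3.
R4 ← R4 / (-84).
R1 ← R1 + 3·R4.
R2 ← R2 − 15·R4.
R3 ← R3 − 6·R4.
Reading off the reduced rows gives x = -6, y = -1, z = 0, w = 1.

x = -6, y = -1, z = 0, w = 1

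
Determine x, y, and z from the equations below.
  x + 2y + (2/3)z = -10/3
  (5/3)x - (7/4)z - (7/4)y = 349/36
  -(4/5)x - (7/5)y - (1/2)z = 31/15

x = 8/3, y = -3, z = 0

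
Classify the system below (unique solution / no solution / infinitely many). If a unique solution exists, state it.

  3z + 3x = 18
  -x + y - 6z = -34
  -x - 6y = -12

Row-reduce the augmented matrix:
R1 ← R1 / (3).
R2 ← R2 + 1·R1.
R3 ← R3 + 1·R1.
R3 ← R3 + 6·R2.
R3 ← R3 / (-29).
R1 ← R1 − 1·R3.
R2 ← R2 + 5·R3.
Reading off the reduced rows gives x = 0, y = 2, z = 6.

x = 0, y = 2, z = 6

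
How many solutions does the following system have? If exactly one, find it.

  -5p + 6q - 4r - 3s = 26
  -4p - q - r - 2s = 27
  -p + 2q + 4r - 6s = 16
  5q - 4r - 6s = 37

Row-reduce the augmented matrix:
R1 ← R1 / (-5).
R2 ← R2 + 4·R1.
R3 ← R3 + 1·R1.
R2 ← R2 / (-29/5).
R1 ← R1 + 6/5·R2.
R3 ← R3 − 4/5·R2.
R4 ← R4 − 5·R2.
R3 ← R3 / (148/29).
R1 ← R1 − 10/29·R3.
R2 ← R2 + 11/29·R3.
R4 ← R4 + 61/29·R3.
R4 ← R4 / (-1163/148).
R1 ← R1 − 65/74·R4.
R2 ← R2 + 69/148·R4.
R3 ← R3 + 155/148·R4.
Reading off the reduced rows gives p = -2, q = -3, r = -4, s = -6.

p = -2, q = -3, r = -4, s = -6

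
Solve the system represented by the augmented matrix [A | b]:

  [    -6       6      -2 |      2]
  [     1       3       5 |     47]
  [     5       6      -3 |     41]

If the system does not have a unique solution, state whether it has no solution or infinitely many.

x_1 = 4, x_2 = 6, x_3 = 5

Row-reduce the augmented matrix:
R1 ← R1 / (-6).
R2 ← R2 − 1·R1.
R3 ← R3 − 5·R1.
R2 ← R2 / (4).
R1 ← R1 + 1·R2.
R3 ← R3 − 11·R2.
R3 ← R3 / (-35/2).
R1 ← R1 − 3/2·R3.
R2 ← R2 − 7/6·R3.
Reading off the reduced rows gives x_1 = 4, x_2 = 6, x_3 = 5.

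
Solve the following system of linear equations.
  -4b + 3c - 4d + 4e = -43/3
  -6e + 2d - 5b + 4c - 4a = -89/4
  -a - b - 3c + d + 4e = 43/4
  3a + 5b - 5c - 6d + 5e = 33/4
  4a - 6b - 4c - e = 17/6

Row-reduce the augmented matrix:
Swap R1 and R2.
R1 ← R1 / (-4).
R3 ← R3 + 1·R1.
R4 ← R4 − 3·R1.
R5 ← R5 − 4·R1.
R2 ← R2 / (-4).
R1 ← R1 − 5/4·R2.
R3 ← R3 − 1/4·R2.
R4 ← R4 − 5/4·R2.
R5 ← R5 + 11·R2.
R3 ← R3 / (-61/16).
R1 ← R1 + 1/16·R3.
R2 ← R2 + 3/4·R3.
R4 ← R4 + 17/16·R3.
R5 ← R5 + 33/4·R3.
R4 ← R4 / (-355/61).
R1 ← R1 + 107/61·R4.
R2 ← R2 − 58/61·R4.
R3 ← R3 + 4/61·R4.
R5 ← R5 − 760/61·R4.
R5 ← R5 / (-2139/71).
R1 ← R1 − 927/355·R5.
R2 ← R2 + 748/355·R5.
R3 ← R3 + 536/355·R5.
R4 ← R4 + 9/355·R5.
Reading off the reduced rows gives a = 5/3, b = 5/4, c = -4/3, d = 3, e = 5/3.

a = 5/3, b = 5/4, c = -4/3, d = 3, e = 5/3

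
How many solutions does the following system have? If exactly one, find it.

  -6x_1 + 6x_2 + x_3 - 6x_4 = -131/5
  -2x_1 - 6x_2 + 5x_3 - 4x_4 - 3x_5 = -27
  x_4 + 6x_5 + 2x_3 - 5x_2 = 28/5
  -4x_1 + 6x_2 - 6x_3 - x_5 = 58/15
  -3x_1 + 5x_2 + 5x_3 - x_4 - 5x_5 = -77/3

x_1 = 2, x_2 = 0, x_3 = -11/5, x_4 = 2, x_5 = 4/3

Row-reduce the augmented matrix:
R1 ← R1 / (-6).
R2 ← R2 + 2·R1.
R4 ← R4 + 4·R1.
R5 ← R5 + 3·R1.
R2 ← R2 / (-8).
R1 ← R1 + 1·R2.
R3 ← R3 + 5·R2.
R4 ← R4 − 2·R2.
R5 ← R5 − 2·R2.
R3 ← R3 / (-11/12).
R1 ← R1 + 3/4·R3.
R2 ← R2 + 7/12·R3.
R4 ← R4 + 11/2·R3.
R5 ← R5 − 17/3·R3.
R4 ← R4 / (-10).
R1 ← R1 + 13/22·R4.
R2 ← R2 + 13/11·R4.
R3 ← R3 + 27/11·R4.
R5 ← R5 − 339/22·R4.
R5 ← R5 / (-3583/110).
R1 ← R1 + 349/110·R5.
R2 ← R2 − 127/110·R5.
R3 ← R3 − 189/55·R5.
R4 ← R4 − 49/10·R5.
Reading off the reduced rows gives x_1 = 2, x_2 = 0, x_3 = -11/5, x_4 = 2, x_5 = 4/3.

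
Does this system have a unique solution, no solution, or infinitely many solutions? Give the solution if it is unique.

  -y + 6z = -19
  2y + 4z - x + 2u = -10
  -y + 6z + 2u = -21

infinitely many solutions

Row-reduce:
Swap R1 and R2.
R1 ← R1 / (-1).
R2 ← R2 / (-1).
R1 ← R1 + 2·R2.
R3 ← R3 + 1·R2.
R3 ← R3 / (2).
R1 ← R1 + 2·R3.
Rank is 3 with 4 unknowns, leaving z free.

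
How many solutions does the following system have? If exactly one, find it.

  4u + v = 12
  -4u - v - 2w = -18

infinitely many solutions

Row-reduce:
R1 ← R1 / (4).
R2 ← R2 + 4·R1.
R2 ← R2 / (-2).
Rank is 2 with 3 unknowns, leaving v free.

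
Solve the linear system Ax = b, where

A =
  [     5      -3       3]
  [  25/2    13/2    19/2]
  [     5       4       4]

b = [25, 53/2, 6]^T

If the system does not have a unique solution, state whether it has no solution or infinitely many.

no solution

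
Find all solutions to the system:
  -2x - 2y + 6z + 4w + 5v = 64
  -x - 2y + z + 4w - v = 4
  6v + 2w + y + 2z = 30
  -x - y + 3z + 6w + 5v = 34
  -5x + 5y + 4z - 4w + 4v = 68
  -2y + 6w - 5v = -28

x = -6, y = -2, z = 6, w = -2, v = 4

Row-reduce the augmented matrix:
R1 ← R1 / (-2).
R2 ← R2 + 1·R1.
R4 ← R4 + 1·R1.
R5 ← R5 + 5·R1.
R2 ← R2 / (-1).
R1 ← R1 − 1·R2.
R3 ← R3 − 1·R2.
R5 ← R5 − 10·R2.
R6 ← R6 + 2·R2.
Swap R3 and R5.
R3 ← R3 / (-31).
R1 ← R1 + 5·R3.
R2 ← R2 − 2·R3.
R6 ← R6 − 4·R3.
R4 ← R4 / (4).
R1 ← R1 + 30/31·R4.
R2 ← R2 + 50/31·R4.
R3 ← R3 + 6/31·R4.
R5 ← R5 − 4·R4.
R6 ← R6 − 86/31·R4.
Swap R5 and R6.
R5 ← R5 / (-663/124).
R1 ← R1 − 201/124·R5.
R2 ← R2 − 211/124·R5.
R3 ← R3 − 189/124·R5.
R4 ← R4 − 5/8·R5.
R6 reduces to 0 = 0, so the extra equation is consistent.
Reading off the reduced rows gives x = -6, y = -2, z = 6, w = -2, v = 4.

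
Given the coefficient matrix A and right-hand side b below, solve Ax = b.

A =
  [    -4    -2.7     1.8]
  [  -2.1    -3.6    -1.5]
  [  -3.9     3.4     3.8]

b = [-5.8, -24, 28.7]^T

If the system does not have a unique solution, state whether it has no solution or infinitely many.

Row-reduce the augmented matrix:
R1 ← R1 / (-4).
R2 ← R2 + 21/10·R1.
R3 ← R3 + 39/10·R1.
R2 ← R2 / (-873/400).
R1 ← R1 − 27/40·R2.
R3 ← R3 − 2413/400·R2.
R3 ← R3 / (-2743/582).
R1 ← R1 + 117/97·R3.
R2 ← R2 − 326/291·R3.
Reading off the reduced rows gives x_1 = 1, x_2 = 4, x_3 = 5.

x_1 = 1, x_2 = 4, x_3 = 5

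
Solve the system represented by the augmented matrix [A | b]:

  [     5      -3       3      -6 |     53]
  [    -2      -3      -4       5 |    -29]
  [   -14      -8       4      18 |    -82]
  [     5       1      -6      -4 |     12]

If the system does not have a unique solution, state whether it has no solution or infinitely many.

Row-reduce:
R1 ← R1 / (5).
R2 ← R2 + 2·R1.
R3 ← R3 + 14·R1.
R4 ← R4 − 5·R1.
R2 ← R2 / (-21/5).
R1 ← R1 + 3/5·R2.
R3 ← R3 + 82/5·R2.
R4 ← R4 − 4·R2.
R3 ← R3 / (70/3).
R1 ← R1 − 1·R3.
R2 ← R2 − 2/3·R3.
R4 ← R4 + 35/3·R3.
Rank is 3 with 4 unknowns, leaving x_4 free.

infinitely many solutions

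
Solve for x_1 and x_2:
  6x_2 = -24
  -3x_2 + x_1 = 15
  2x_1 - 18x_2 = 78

Row-reduce the augmented matrix:
Swap R1 and R2.
R3 ← R3 − 2·R1.
R2 ← R2 / (6).
R1 ← R1 + 3·R2.
R3 ← R3 + 12·R2.
R3 reduces to 0 = 0, so the extra equation is consistent.
Reading off the reduced rows gives x_1 = 3, x_2 = -4.

x_1 = 3, x_2 = -4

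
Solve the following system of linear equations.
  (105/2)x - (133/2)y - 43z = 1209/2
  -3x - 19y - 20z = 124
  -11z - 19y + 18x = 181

no solution

Row-reduce:
R1 ← R1 / (105/2).
R2 ← R2 + 3·R1.
R3 ← R3 − 18·R1.
R2 ← R2 / (-114/5).
R1 ← R1 + 19/15·R2.
R3 ← R3 − 19/5·R2.
Row 3 reduces to 0 = 1/6, a contradiction. The system is inconsistent.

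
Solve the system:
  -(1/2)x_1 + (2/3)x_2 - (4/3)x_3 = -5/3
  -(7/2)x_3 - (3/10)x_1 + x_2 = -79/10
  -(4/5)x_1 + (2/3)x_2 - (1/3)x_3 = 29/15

Row-reduce:
R1 ← R1 / (-1/2).
R2 ← R2 + 3/10·R1.
R3 ← R3 + 4/5·R1.
R2 ← R2 / (3/5).
R1 ← R1 + 4/3·R2.
R3 ← R3 + 2/5·R2.
Rank is 2 with 3 unknowns, leaving x_3 free.

infinitely many solutions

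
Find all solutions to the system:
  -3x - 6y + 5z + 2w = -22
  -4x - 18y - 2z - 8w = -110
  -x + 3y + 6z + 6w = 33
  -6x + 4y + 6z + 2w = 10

Row-reduce:
R1 ← R1 / (-3).
R2 ← R2 + 4·R1.
R3 ← R3 + 1·R1.
R4 ← R4 + 6·R1.
R2 ← R2 / (-10).
R1 ← R1 − 2·R2.
R3 ← R3 − 5·R2.
R4 ← R4 − 16·R2.
Swap R3 and R4.
R3 ← R3 / (-268/15).
R1 ← R1 + 17/5·R3.
R2 ← R2 − 13/15·R3.
Rank is 3 with 4 unknowns, leaving w free.

infinitely many solutions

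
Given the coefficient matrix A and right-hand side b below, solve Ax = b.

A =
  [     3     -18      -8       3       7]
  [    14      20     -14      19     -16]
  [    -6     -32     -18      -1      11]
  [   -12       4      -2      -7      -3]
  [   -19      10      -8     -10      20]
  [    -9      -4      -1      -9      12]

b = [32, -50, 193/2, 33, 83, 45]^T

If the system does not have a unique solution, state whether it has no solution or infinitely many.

no solution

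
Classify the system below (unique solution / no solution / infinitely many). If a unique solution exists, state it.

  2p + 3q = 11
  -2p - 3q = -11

infinitely many solutions

Row-reduce:
R1 ← R1 / (2).
R2 ← R2 + 2·R1.
Rank is 1 with 2 unknowns, leaving q free.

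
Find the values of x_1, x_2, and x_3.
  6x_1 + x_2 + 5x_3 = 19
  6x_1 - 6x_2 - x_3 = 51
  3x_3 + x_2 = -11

Row-reduce the augmented matrix:
R1 ← R1 / (6).
R2 ← R2 − 6·R1.
R2 ← R2 / (-7).
R1 ← R1 − 1/6·R2.
R3 ← R3 − 1·R2.
R3 ← R3 / (15/7).
R1 ← R1 − 29/42·R3.
R2 ← R2 − 6/7·R3.
Reading off the reduced rows gives x_1 = 6, x_2 = -2, x_3 = -3.

x_1 = 6, x_2 = -2, x_3 = -3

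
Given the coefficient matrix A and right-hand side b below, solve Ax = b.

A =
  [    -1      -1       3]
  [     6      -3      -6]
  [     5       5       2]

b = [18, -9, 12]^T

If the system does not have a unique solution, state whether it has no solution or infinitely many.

x_1 = 3, x_2 = -3, x_3 = 6

Row-reduce the augmented matrix:
R1 ← R1 / (-1).
R2 ← R2 − 6·R1.
R3 ← R3 − 5·R1.
R2 ← R2 / (-9).
R1 ← R1 − 1·R2.
R3 ← R3 / (17).
R1 ← R1 + 5/3·R3.
R2 ← R2 + 4/3·R3.
Reading off the reduced rows gives x_1 = 3, x_2 = -3, x_3 = 6.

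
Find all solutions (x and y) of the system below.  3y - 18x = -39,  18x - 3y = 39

Row-reduce:
R1 ← R1 / (-18).
R2 ← R2 − 18·R1.
Rank is 1 with 2 unknowns, leaving y free.

infinitely many solutions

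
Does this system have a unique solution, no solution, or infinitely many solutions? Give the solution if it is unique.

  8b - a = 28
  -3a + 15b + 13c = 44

Row-reduce:
R1 ← R1 / (-1).
R2 ← R2 + 3·R1.
R2 ← R2 / (-9).
R1 ← R1 + 8·R2.
Rank is 2 with 3 unknowns, leaving c free.

infinitely many solutions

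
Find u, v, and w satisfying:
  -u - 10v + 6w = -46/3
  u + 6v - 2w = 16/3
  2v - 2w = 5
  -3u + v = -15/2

u = 7/3, v = -1/2, w = -3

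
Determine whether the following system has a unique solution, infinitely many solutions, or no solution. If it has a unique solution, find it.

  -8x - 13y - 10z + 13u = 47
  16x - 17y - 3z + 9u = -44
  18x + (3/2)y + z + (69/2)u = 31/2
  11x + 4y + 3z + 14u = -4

infinitely many solutions

Row-reduce:
R1 ← R1 / (-8).
R2 ← R2 − 16·R1.
R3 ← R3 − 18·R1.
R4 ← R4 − 11·R1.
R2 ← R2 / (-43).
R1 ← R1 − 13/8·R2.
R3 ← R3 + 111/4·R2.
R4 ← R4 + 111/8·R2.
R3 ← R3 / (-1145/172).
R1 ← R1 − 131/344·R3.
R2 ← R2 − 23/43·R3.
R4 ← R4 + 1145/344·R3.
Rank is 3 with 4 unknowns, leaving u free.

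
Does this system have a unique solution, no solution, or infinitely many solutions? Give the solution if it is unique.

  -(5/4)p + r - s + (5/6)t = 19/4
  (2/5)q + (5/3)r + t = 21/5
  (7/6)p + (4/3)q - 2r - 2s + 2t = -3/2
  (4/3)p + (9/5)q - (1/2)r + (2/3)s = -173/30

Row-reduce:
R1 ← R1 / (-5/4).
R3 ← R3 − 7/6·R1.
R4 ← R4 − 4/3·R1.
R2 ← R2 / (2/5).
R3 ← R3 − 4/3·R2.
R4 ← R4 − 9/5·R2.
R3 ← R3 / (-298/45).
R1 ← R1 + 4/5·R3.
R2 ← R2 − 25/6·R3.
R4 ← R4 + 104/15·R3.
R4 ← R4 / (398/149).
R1 ← R1 − 172/149·R4.
R2 ← R2 + 275/149·R4.
R3 ← R3 − 66/149·R4.
Rank is 4 with 5 unknowns, leaving t free.

infinitely many solutions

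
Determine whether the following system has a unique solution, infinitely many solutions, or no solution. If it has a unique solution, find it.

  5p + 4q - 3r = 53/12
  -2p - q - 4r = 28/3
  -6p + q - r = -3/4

Row-reduce the augmented matrix:
R1 ← R1 / (5).
R2 ← R2 + 2·R1.
R3 ← R3 + 6·R1.
R2 ← R2 / (3/5).
R1 ← R1 − 4/5·R2.
R3 ← R3 − 29/5·R2.
R3 ← R3 / (137/3).
R1 ← R1 − 19/3·R3.
R2 ← R2 + 26/3·R3.
Reading off the reduced rows gives p = 1/3, q = -1, r = -9/4.

p = 1/3, q = -1, r = -9/4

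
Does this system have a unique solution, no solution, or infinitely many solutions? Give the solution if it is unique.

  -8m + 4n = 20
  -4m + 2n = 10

Row-reduce:
R1 ← R1 / (-8).
R2 ← R2 + 4·R1.
Rank is 1 with 2 unknowns, leaving n free.

infinitely many solutions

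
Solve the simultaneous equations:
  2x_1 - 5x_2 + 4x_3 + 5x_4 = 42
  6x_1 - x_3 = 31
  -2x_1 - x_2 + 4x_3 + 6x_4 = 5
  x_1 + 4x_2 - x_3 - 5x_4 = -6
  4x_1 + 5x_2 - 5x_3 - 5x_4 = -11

x_1 = 6, x_2 = -3, x_3 = 5, x_4 = -1

Row-reduce the augmented matrix:
R1 ← R1 / (2).
R2 ← R2 − 6·R1.
R3 ← R3 + 2·R1.
R4 ← R4 − 1·R1.
R5 ← R5 − 4·R1.
R2 ← R2 / (15).
R1 ← R1 + 5/2·R2.
R3 ← R3 + 6·R2.
R4 ← R4 − 13/2·R2.
R5 ← R5 − 15·R2.
R3 ← R3 / (14/5).
R1 ← R1 + 1/6·R3.
R2 ← R2 + 13/15·R3.
R4 ← R4 − 79/30·R3.
R4 ← R4 / (-479/84).
R1 ← R1 − 25/84·R4.
R2 ← R2 − 23/42·R4.
R3 ← R3 − 25/14·R4.
R5 reduces to 0 = 0, so the extra equation is consistent.
Reading off the reduced rows gives x_1 = 6, x_2 = -3, x_3 = 5, x_4 = -1.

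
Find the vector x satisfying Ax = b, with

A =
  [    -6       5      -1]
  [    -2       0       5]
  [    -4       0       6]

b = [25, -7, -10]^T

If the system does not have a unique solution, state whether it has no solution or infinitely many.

Row-reduce the augmented matrix:
R1 ← R1 / (-6).
R2 ← R2 + 2·R1.
R3 ← R3 + 4·R1.
R2 ← R2 / (-5/3).
R1 ← R1 + 5/6·R2.
R3 ← R3 + 10/3·R2.
R3 ← R3 / (-4).
R1 ← R1 + 5/2·R3.
R2 ← R2 + 16/5·R3.
Reading off the reduced rows gives x_1 = 1, x_2 = 6, x_3 = -1.

x_1 = 1, x_2 = 6, x_3 = -1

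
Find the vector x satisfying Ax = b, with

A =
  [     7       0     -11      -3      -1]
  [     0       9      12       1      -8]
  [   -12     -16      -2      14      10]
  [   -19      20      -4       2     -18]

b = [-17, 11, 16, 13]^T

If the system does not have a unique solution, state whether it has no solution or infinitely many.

infinitely many solutions

Row-reduce:
R1 ← R1 / (7).
R3 ← R3 + 12·R1.
R4 ← R4 + 19·R1.
R2 ← R2 / (9).
R3 ← R3 + 16·R2.
R4 ← R4 − 20·R2.
R3 ← R3 / (10/21).
R1 ← R1 + 11/7·R3.
R2 ← R2 − 4/3·R3.
R4 ← R4 + 1271/21·R3.
R4 ← R4 / (4030/3).
R1 ← R1 − 104/3·R4.
R2 ← R2 + 89/3·R4.
R3 ← R3 − 67/3·R4.
Rank is 4 with 5 unknowns, leaving x_5 free.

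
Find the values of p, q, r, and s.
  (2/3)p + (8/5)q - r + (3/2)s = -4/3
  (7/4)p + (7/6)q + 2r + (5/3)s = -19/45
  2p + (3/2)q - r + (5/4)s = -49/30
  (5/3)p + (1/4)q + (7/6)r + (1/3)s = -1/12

Row-reduce the augmented matrix:
R1 ← R1 / (2/3).
R2 ← R2 − 7/4·R1.
R3 ← R3 − 2·R1.
R4 ← R4 − 5/3·R1.
R2 ← R2 / (-91/30).
R1 ← R1 − 12/5·R2.
R3 ← R3 + 33/10·R2.
R4 ← R4 + 15/4·R2.
R3 ← R3 / (-2207/728).
R1 ← R1 − 393/182·R3.
R2 ← R2 + 555/364·R3.
R4 ← R4 + 8959/4368·R3.
R4 ← R4 / (-4339/52968).
R1 ← R1 + 225/2207·R4.
R2 ← R2 − 5035/4414·R4.
R3 ← R3 − 1135/4414·R4.
Reading off the reduced rows gives p = -2/5, q = 1, r = 2/3, s = -4/3.

p = -2/5, q = 1, r = 2/3, s = -4/3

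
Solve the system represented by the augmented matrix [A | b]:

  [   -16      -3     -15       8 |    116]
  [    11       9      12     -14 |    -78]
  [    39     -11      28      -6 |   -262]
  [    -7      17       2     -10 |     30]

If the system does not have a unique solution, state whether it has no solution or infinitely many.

infinitely many solutions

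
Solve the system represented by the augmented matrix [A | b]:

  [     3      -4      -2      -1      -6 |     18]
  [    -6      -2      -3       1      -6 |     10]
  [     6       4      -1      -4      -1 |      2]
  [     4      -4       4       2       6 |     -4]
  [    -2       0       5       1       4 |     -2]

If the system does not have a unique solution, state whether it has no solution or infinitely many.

Row-reduce the augmented matrix:
R1 ← R1 / (3).
R2 ← R2 + 6·R1.
R3 ← R3 − 6·R1.
R4 ← R4 − 4·R1.
R5 ← R5 + 2·R1.
R2 ← R2 / (-10).
R1 ← R1 + 4/3·R2.
R3 ← R3 − 12·R2.
R4 ← R4 − 4/3·R2.
R5 ← R5 + 8/3·R2.
R3 ← R3 / (-27/5).
R1 ← R1 − 4/15·R3.
R2 ← R2 − 7/10·R3.
R4 ← R4 − 86/15·R3.
R5 ← R5 − 83/15·R3.
R4 ← R4 / (-16/81).
R1 ← R1 + 29/81·R4.
R2 ← R2 + 17/54·R4.
R3 ← R3 − 16/27·R4.
R5 ← R5 + 217/81·R4.
R5 ← R5 / (-43/4).
R1 ← R1 + 3/4·R5.
R2 ← R2 + 1/8·R5.
R3 ← R3 − 3·R5.
R4 ← R4 + 7/4·R5.
Reading off the reduced rows gives x_1 = -1, x_2 = -3, x_3 = 1, x_4 = -5, x_5 = -1.

x_1 = -1, x_2 = -3, x_3 = 1, x_4 = -5, x_5 = -1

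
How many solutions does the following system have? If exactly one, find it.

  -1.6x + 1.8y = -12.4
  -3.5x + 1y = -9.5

Row-reduce the augmented matrix:
R1 ← R1 / (-8/5).
R2 ← R2 + 7/2·R1.
R2 ← R2 / (-47/16).
R1 ← R1 + 9/8·R2.
Reading off the reduced rows gives x = 1, y = -6.

x = 1, y = -6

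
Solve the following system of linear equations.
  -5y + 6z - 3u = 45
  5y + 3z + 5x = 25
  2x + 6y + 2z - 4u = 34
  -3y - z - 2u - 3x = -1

Row-reduce the augmented matrix:
Swap R1 and R2.
R1 ← R1 / (5).
R3 ← R3 − 2·R1.
R4 ← R4 + 3·R1.
R2 ← R2 / (-5).
R1 ← R1 − 1·R2.
R3 ← R3 − 4·R2.
R3 ← R3 / (28/5).
R1 ← R1 − 9/5·R3.
R2 ← R2 + 6/5·R3.
R4 ← R4 − 4/5·R3.
R4 ← R4 / (-38/35).
R1 ← R1 − 51/35·R4.
R2 ← R2 + 27/35·R4.
R3 ← R3 + 8/7·R4.
Reading off the reduced rows gives x = 2, y = 0, z = 5, u = -5.

x = 2, y = 0, z = 5, u = -5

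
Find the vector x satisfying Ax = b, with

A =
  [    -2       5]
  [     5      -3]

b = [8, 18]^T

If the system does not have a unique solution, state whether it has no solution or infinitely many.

Row-reduce the augmented matrix:
R1 ← R1 / (-2).
R2 ← R2 − 5·R1.
R2 ← R2 / (19/2).
R1 ← R1 + 5/2·R2.
Reading off the reduced rows gives x_1 = 6, x_2 = 4.

x_1 = 6, x_2 = 4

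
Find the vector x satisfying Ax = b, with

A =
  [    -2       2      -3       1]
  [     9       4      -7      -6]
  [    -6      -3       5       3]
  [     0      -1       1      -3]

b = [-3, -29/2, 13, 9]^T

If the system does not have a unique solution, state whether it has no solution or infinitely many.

Row-reduce:
R1 ← R1 / (-2).
R2 ← R2 − 9·R1.
R3 ← R3 + 6·R1.
R2 ← R2 / (13).
R1 ← R1 + 1·R2.
R3 ← R3 + 9·R2.
R4 ← R4 + 1·R2.
R3 ← R3 / (-5/26).
R1 ← R1 + 1/13·R3.
R2 ← R2 + 41/26·R3.
R4 ← R4 + 15/26·R3.
Row 4 reduces to 0 = -1, a contradiction. The system is inconsistent.

no solution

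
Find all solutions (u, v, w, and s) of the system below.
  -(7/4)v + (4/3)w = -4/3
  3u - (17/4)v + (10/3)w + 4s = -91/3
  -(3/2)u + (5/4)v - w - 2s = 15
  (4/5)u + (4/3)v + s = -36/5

no solution

Row-reduce:
Swap R1 and R2.
R1 ← R1 / (3).
R3 ← R3 + 3/2·R1.
R4 ← R4 − 4/5·R1.
R2 ← R2 / (-7/4).
R1 ← R1 + 17/12·R2.
R3 ← R3 + 7/8·R2.
R4 ← R4 − 37/15·R2.
Swap R3 and R4.
R3 ← R3 / (104/105).
R1 ← R1 − 2/63·R3.
R2 ← R2 + 16/21·R3.
Row 4 reduces to 0 = 1/2, a contradiction. The system is inconsistent.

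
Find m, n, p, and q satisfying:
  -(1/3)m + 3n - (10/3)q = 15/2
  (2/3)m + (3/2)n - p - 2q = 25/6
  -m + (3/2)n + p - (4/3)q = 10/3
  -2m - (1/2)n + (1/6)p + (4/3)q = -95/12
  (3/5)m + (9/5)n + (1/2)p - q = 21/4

Row-reduce the augmented matrix:
R1 ← R1 / (-1/3).
R2 ← R2 − 2/3·R1.
R3 ← R3 + 1·R1.
R4 ← R4 + 2·R1.
R5 ← R5 − 3/5·R1.
R2 ← R2 / (15/2).
R1 ← R1 + 9·R2.
R3 ← R3 + 15/2·R2.
R4 ← R4 + 37/2·R2.
R5 ← R5 − 36/5·R2.
Swap R3 and R4.
R3 ← R3 / (-23/10).
R1 ← R1 + 6/5·R3.
R2 ← R2 + 2/15·R3.
R5 ← R5 − 73/50·R3.
Swap R4 and R5.
R4 ← R4 / (1337/1035).
R1 ← R1 + 26/69·R4.
R2 ← R2 + 716/621·R4.
R3 ← R3 − 4/207·R4.
R5 reduces to 0 = 0, so the extra equation is consistent.
Reading off the reduced rows gives m = 5/2, n = 0, p = 5/2, q = -5/2.

m = 5/2, n = 0, p = 5/2, q = -5/2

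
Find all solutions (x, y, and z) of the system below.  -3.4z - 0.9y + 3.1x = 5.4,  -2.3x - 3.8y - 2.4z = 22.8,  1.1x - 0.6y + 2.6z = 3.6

x = 0, y = -6, z = 0

Row-reduce the augmented matrix:
R1 ← R1 / (31/10).
R2 ← R2 + 23/10·R1.
R3 ← R3 − 11/10·R1.
R2 ← R2 / (-277/62).
R1 ← R1 + 9/31·R2.
R3 ← R3 + 87/310·R2.
R3 ← R3 / (28501/6925).
R1 ← R1 + 1076/1385·R3.
R2 ← R2 − 1526/1385·R3.
Reading off the reduced rows gives x = 0, y = -6, z = 0.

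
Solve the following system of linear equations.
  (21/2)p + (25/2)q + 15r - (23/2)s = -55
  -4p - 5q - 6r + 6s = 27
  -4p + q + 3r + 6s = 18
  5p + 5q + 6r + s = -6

no solution

Row-reduce:
R1 ← R1 / (21/2).
R2 ← R2 + 4·R1.
R3 ← R3 + 4·R1.
R4 ← R4 − 5·R1.
R2 ← R2 / (-5/21).
R1 ← R1 − 25/21·R2.
R3 ← R3 − 121/21·R2.
R4 ← R4 + 20/21·R2.
R3 ← R3 / (9/5).
R2 ← R2 − 6/5·R3.
Row 4 reduces to 0 = -4, a contradiction. The system is inconsistent.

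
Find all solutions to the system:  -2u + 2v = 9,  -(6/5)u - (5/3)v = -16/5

u = -3/2, v = 3

Row-reduce the augmented matrix:
R1 ← R1 / (-2).
R2 ← R2 + 6/5·R1.
R2 ← R2 / (-43/15).
R1 ← R1 + 1·R2.
Reading off the reduced rows gives u = -3/2, v = 3.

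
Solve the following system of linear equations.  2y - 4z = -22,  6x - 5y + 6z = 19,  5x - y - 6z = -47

x = -2, y = 1, z = 6

Row-reduce the augmented matrix:
Swap R1 and R2.
R1 ← R1 / (6).
R3 ← R3 − 5·R1.
R2 ← R2 / (2).
R1 ← R1 + 5/6·R2.
R3 ← R3 − 19/6·R2.
R3 ← R3 / (-14/3).
R1 ← R1 + 2/3·R3.
R2 ← R2 + 2·R3.
Reading off the reduced rows gives x = -2, y = 1, z = 6.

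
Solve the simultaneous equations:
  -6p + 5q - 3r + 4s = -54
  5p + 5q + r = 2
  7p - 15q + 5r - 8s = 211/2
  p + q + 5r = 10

Row-reduce:
R1 ← R1 / (-6).
R2 ← R2 − 5·R1.
R3 ← R3 − 7·R1.
R4 ← R4 − 1·R1.
R2 ← R2 / (55/6).
R1 ← R1 + 5/6·R2.
R3 ← R3 + 55/6·R2.
R4 ← R4 − 11/6·R2.
Swap R3 and R4.
R3 ← R3 / (24/5).
R1 ← R1 − 4/11·R3.
R2 ← R2 + 9/55·R3.
Row 4 reduces to 0 = -1/2, a contradiction. The system is inconsistent.

no solution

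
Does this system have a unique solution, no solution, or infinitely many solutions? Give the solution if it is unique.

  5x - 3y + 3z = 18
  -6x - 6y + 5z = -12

infinitely many solutions

Row-reduce:
R1 ← R1 / (5).
R2 ← R2 + 6·R1.
R2 ← R2 / (-48/5).
R1 ← R1 + 3/5·R2.
Rank is 2 with 3 unknowns, leaving z free.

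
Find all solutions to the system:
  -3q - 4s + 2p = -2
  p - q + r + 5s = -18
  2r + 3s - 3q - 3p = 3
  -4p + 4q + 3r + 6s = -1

p = -5, q = 0, r = -3, s = -2

Row-reduce the augmented matrix:
R1 ← R1 / (2).
R2 ← R2 − 1·R1.
R3 ← R3 + 3·R1.
R4 ← R4 + 4·R1.
R2 ← R2 / (1/2).
R1 ← R1 + 3/2·R2.
R3 ← R3 + 15/2·R2.
R4 ← R4 + 2·R2.
R3 ← R3 / (17).
R1 ← R1 − 3·R3.
R2 ← R2 − 2·R3.
R4 ← R4 − 7·R3.
R4 ← R4 / (-16).
R1 ← R1 − 1·R4.
R2 ← R2 − 2·R4.
R3 ← R3 − 6·R4.
Reading off the reduced rows gives p = -5, q = 0, r = -3, s = -2.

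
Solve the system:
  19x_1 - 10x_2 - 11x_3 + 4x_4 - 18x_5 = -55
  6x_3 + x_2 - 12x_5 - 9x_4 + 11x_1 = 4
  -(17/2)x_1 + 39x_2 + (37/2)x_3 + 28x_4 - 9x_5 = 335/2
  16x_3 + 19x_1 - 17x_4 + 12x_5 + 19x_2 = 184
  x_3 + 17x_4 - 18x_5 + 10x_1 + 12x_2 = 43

Row-reduce:
R1 ← R1 / (19).
R2 ← R2 − 11·R1.
R3 ← R3 + 17/2·R1.
R4 ← R4 − 19·R1.
R5 ← R5 − 10·R1.
R2 ← R2 / (129/19).
R1 ← R1 + 10/19·R2.
R3 ← R3 − 656/19·R2.
R4 ← R4 − 29·R2.
R5 ← R5 − 328/19·R2.
R3 ← R3 / (-6362/129).
R1 ← R1 − 49/129·R3.
R2 ← R2 − 235/129·R3.
R4 ← R4 + 3332/129·R3.
R5 ← R5 + 3181/129·R3.
R4 ← R4 / (-58550/3181).
R1 ← R1 − 19/3181·R4.
R2 ← R2 − 4960/3181·R4.
R3 ← R3 + 5633/3181·R4.
Row 5 reduces to 0 = 1/2, a contradiction. The system is inconsistent.

no solution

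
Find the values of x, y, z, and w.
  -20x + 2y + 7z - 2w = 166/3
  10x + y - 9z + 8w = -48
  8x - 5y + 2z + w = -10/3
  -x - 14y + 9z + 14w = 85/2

Row-reduce the augmented matrix:
R1 ← R1 / (-20).
R2 ← R2 − 10·R1.
R3 ← R3 − 8·R1.
R4 ← R4 + 1·R1.
R2 ← R2 / (2).
R1 ← R1 + 1/10·R2.
R3 ← R3 + 21/5·R2.
R4 ← R4 + 141/10·R2.
R3 ← R3 / (-27/4).
R1 ← R1 + 5/8·R3.
R2 ← R2 + 11/4·R3.
R4 ← R4 + 241/8·R3.
R4 ← R4 / (-823/270).
R1 ← R1 + 251/270·R4.
R2 ← R2 + 347/135·R4.
R3 ← R3 + 298/135·R4.
Reading off the reduced rows gives x = -5/2, y = -3, z = 4/3, w = -1.

x = -5/2, y = -3, z = 4/3, w = -1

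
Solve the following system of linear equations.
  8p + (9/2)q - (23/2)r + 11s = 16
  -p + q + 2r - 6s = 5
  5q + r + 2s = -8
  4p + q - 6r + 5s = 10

infinitely many solutions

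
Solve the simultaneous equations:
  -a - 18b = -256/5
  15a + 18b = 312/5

From equation 1: a = 256/5 − 18·b.
Substitute into equation 2 and solve: b = 14/5.
Then a = 4/5.

a = 4/5, b = 14/5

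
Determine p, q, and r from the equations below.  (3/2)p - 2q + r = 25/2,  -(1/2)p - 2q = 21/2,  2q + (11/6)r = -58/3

p = 3, q = -6, r = -4

Row-reduce the augmented matrix:
R1 ← R1 / (3/2).
R2 ← R2 + 1/2·R1.
R2 ← R2 / (-8/3).
R1 ← R1 + 4/3·R2.
R3 ← R3 − 2·R2.
R3 ← R3 / (25/12).
R1 ← R1 − 1/2·R3.
R2 ← R2 + 1/8·R3.
Reading off the reduced rows gives p = 3, q = -6, r = -4.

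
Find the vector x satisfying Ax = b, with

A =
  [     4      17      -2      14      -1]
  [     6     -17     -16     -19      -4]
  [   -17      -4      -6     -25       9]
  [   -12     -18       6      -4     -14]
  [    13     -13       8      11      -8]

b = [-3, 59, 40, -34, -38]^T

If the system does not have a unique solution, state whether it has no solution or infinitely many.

no solution

Row-reduce:
R1 ← R1 / (4).
R2 ← R2 − 6·R1.
R3 ← R3 + 17·R1.
R4 ← R4 + 12·R1.
R5 ← R5 − 13·R1.
R2 ← R2 / (-85/2).
R1 ← R1 − 17/4·R2.
R3 ← R3 − 273/4·R2.
R4 ← R4 − 33·R2.
R5 ← R5 + 273/4·R2.
R3 ← R3 / (-3007/85).
R1 ← R1 + 9/5·R3.
R2 ← R2 − 26/85·R3.
R4 ← R4 + 858/85·R3.
R5 ← R5 − 3007/85·R3.
R4 ← R4 / (46385/3007).
R1 ← R1 − 3046/3007·R4.
R2 ← R2 − 2057/3007·R4.
R3 ← R3 − 5055/6014·R4.
Row 5 reduces to 0 = -1, a contradiction. The system is inconsistent.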